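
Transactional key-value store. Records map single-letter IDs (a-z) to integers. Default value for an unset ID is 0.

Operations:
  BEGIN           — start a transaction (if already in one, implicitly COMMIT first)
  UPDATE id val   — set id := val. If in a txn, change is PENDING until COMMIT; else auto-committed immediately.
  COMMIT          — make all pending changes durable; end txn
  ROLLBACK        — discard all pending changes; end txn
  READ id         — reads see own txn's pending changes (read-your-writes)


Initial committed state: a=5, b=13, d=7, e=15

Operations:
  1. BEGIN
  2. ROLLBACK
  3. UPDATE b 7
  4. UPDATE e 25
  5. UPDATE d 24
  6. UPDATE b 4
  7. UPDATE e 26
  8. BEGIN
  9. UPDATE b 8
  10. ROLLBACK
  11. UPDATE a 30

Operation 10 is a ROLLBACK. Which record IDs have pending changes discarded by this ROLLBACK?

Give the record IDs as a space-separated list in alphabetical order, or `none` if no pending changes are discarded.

Initial committed: {a=5, b=13, d=7, e=15}
Op 1: BEGIN: in_txn=True, pending={}
Op 2: ROLLBACK: discarded pending []; in_txn=False
Op 3: UPDATE b=7 (auto-commit; committed b=7)
Op 4: UPDATE e=25 (auto-commit; committed e=25)
Op 5: UPDATE d=24 (auto-commit; committed d=24)
Op 6: UPDATE b=4 (auto-commit; committed b=4)
Op 7: UPDATE e=26 (auto-commit; committed e=26)
Op 8: BEGIN: in_txn=True, pending={}
Op 9: UPDATE b=8 (pending; pending now {b=8})
Op 10: ROLLBACK: discarded pending ['b']; in_txn=False
Op 11: UPDATE a=30 (auto-commit; committed a=30)
ROLLBACK at op 10 discards: ['b']

Answer: b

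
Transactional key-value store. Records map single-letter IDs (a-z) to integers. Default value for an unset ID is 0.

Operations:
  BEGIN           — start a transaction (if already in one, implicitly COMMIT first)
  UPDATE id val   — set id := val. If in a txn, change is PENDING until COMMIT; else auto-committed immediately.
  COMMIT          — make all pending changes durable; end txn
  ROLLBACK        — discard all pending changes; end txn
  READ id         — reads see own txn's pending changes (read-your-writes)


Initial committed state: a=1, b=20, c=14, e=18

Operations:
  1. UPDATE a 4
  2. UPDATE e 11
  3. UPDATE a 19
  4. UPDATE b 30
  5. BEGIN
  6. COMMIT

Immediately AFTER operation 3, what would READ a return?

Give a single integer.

Answer: 19

Derivation:
Initial committed: {a=1, b=20, c=14, e=18}
Op 1: UPDATE a=4 (auto-commit; committed a=4)
Op 2: UPDATE e=11 (auto-commit; committed e=11)
Op 3: UPDATE a=19 (auto-commit; committed a=19)
After op 3: visible(a) = 19 (pending={}, committed={a=19, b=20, c=14, e=11})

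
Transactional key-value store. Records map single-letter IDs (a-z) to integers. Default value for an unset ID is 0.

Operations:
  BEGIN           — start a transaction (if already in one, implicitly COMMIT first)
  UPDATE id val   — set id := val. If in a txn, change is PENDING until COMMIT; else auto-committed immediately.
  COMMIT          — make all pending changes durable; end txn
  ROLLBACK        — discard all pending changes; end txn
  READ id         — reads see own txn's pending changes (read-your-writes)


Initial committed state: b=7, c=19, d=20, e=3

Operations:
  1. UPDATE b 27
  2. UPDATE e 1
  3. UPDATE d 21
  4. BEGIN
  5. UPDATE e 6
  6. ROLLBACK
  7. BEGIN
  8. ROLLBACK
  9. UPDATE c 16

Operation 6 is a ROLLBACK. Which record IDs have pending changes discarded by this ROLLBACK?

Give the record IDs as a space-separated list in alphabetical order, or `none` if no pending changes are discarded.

Initial committed: {b=7, c=19, d=20, e=3}
Op 1: UPDATE b=27 (auto-commit; committed b=27)
Op 2: UPDATE e=1 (auto-commit; committed e=1)
Op 3: UPDATE d=21 (auto-commit; committed d=21)
Op 4: BEGIN: in_txn=True, pending={}
Op 5: UPDATE e=6 (pending; pending now {e=6})
Op 6: ROLLBACK: discarded pending ['e']; in_txn=False
Op 7: BEGIN: in_txn=True, pending={}
Op 8: ROLLBACK: discarded pending []; in_txn=False
Op 9: UPDATE c=16 (auto-commit; committed c=16)
ROLLBACK at op 6 discards: ['e']

Answer: e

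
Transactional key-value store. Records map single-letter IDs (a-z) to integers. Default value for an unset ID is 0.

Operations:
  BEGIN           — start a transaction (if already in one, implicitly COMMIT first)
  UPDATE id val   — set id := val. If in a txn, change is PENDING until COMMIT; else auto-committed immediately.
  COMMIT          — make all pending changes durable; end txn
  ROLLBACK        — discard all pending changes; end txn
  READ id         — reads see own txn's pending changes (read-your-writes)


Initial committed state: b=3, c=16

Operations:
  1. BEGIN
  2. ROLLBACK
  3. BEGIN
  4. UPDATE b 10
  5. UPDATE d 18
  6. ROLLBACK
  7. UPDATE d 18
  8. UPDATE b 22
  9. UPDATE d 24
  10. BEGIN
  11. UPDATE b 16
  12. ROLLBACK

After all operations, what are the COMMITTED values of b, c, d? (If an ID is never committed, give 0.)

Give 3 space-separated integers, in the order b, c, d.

Answer: 22 16 24

Derivation:
Initial committed: {b=3, c=16}
Op 1: BEGIN: in_txn=True, pending={}
Op 2: ROLLBACK: discarded pending []; in_txn=False
Op 3: BEGIN: in_txn=True, pending={}
Op 4: UPDATE b=10 (pending; pending now {b=10})
Op 5: UPDATE d=18 (pending; pending now {b=10, d=18})
Op 6: ROLLBACK: discarded pending ['b', 'd']; in_txn=False
Op 7: UPDATE d=18 (auto-commit; committed d=18)
Op 8: UPDATE b=22 (auto-commit; committed b=22)
Op 9: UPDATE d=24 (auto-commit; committed d=24)
Op 10: BEGIN: in_txn=True, pending={}
Op 11: UPDATE b=16 (pending; pending now {b=16})
Op 12: ROLLBACK: discarded pending ['b']; in_txn=False
Final committed: {b=22, c=16, d=24}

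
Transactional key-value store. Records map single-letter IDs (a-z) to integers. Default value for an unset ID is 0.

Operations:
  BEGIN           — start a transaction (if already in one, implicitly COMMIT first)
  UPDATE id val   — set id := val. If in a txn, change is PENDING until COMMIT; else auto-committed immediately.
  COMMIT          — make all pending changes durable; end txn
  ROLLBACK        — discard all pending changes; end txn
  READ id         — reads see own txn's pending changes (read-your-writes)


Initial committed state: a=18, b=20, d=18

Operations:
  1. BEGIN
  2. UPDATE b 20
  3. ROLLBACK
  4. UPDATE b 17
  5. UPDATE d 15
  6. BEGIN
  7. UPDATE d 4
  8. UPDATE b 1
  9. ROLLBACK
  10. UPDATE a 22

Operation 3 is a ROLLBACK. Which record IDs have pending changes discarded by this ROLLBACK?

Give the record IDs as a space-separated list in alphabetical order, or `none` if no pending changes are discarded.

Answer: b

Derivation:
Initial committed: {a=18, b=20, d=18}
Op 1: BEGIN: in_txn=True, pending={}
Op 2: UPDATE b=20 (pending; pending now {b=20})
Op 3: ROLLBACK: discarded pending ['b']; in_txn=False
Op 4: UPDATE b=17 (auto-commit; committed b=17)
Op 5: UPDATE d=15 (auto-commit; committed d=15)
Op 6: BEGIN: in_txn=True, pending={}
Op 7: UPDATE d=4 (pending; pending now {d=4})
Op 8: UPDATE b=1 (pending; pending now {b=1, d=4})
Op 9: ROLLBACK: discarded pending ['b', 'd']; in_txn=False
Op 10: UPDATE a=22 (auto-commit; committed a=22)
ROLLBACK at op 3 discards: ['b']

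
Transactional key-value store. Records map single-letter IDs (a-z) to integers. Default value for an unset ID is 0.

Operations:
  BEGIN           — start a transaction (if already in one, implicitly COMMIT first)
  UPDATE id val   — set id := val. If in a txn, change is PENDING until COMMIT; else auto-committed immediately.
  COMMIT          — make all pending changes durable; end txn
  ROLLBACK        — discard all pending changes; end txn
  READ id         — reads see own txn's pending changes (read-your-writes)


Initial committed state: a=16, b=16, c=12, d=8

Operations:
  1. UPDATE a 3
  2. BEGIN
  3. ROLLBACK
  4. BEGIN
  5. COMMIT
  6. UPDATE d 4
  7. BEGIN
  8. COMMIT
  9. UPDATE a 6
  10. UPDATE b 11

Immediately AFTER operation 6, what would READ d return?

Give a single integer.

Initial committed: {a=16, b=16, c=12, d=8}
Op 1: UPDATE a=3 (auto-commit; committed a=3)
Op 2: BEGIN: in_txn=True, pending={}
Op 3: ROLLBACK: discarded pending []; in_txn=False
Op 4: BEGIN: in_txn=True, pending={}
Op 5: COMMIT: merged [] into committed; committed now {a=3, b=16, c=12, d=8}
Op 6: UPDATE d=4 (auto-commit; committed d=4)
After op 6: visible(d) = 4 (pending={}, committed={a=3, b=16, c=12, d=4})

Answer: 4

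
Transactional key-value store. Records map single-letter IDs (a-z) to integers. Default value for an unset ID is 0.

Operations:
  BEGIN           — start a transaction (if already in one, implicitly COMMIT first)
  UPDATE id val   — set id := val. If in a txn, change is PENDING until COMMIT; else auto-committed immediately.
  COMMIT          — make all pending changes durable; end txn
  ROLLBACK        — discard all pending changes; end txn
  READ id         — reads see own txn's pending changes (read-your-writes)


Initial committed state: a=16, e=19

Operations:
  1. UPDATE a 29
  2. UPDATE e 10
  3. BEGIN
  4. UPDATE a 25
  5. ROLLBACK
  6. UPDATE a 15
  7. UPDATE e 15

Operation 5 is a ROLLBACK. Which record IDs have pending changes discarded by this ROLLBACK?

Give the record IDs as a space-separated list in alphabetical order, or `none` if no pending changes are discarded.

Answer: a

Derivation:
Initial committed: {a=16, e=19}
Op 1: UPDATE a=29 (auto-commit; committed a=29)
Op 2: UPDATE e=10 (auto-commit; committed e=10)
Op 3: BEGIN: in_txn=True, pending={}
Op 4: UPDATE a=25 (pending; pending now {a=25})
Op 5: ROLLBACK: discarded pending ['a']; in_txn=False
Op 6: UPDATE a=15 (auto-commit; committed a=15)
Op 7: UPDATE e=15 (auto-commit; committed e=15)
ROLLBACK at op 5 discards: ['a']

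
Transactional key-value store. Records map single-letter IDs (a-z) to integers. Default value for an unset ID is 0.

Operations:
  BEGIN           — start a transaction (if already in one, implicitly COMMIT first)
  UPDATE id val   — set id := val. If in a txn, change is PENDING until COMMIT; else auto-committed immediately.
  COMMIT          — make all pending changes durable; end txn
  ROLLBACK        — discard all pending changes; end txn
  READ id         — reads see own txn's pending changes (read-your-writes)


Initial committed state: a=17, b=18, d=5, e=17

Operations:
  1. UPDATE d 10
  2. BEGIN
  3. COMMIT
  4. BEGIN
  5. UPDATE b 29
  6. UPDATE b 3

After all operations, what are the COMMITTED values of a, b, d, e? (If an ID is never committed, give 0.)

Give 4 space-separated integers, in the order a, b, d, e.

Answer: 17 18 10 17

Derivation:
Initial committed: {a=17, b=18, d=5, e=17}
Op 1: UPDATE d=10 (auto-commit; committed d=10)
Op 2: BEGIN: in_txn=True, pending={}
Op 3: COMMIT: merged [] into committed; committed now {a=17, b=18, d=10, e=17}
Op 4: BEGIN: in_txn=True, pending={}
Op 5: UPDATE b=29 (pending; pending now {b=29})
Op 6: UPDATE b=3 (pending; pending now {b=3})
Final committed: {a=17, b=18, d=10, e=17}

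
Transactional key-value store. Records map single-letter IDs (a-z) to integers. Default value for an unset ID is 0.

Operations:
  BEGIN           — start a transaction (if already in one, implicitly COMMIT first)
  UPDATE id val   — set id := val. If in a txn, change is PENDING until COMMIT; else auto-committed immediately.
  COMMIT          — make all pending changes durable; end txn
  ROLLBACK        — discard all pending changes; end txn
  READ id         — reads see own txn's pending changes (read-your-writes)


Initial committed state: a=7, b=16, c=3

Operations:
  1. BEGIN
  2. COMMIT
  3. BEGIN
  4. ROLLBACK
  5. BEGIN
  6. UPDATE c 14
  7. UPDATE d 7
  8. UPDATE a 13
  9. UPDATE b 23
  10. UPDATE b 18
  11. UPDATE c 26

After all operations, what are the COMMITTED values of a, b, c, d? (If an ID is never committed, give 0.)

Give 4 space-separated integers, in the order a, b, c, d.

Initial committed: {a=7, b=16, c=3}
Op 1: BEGIN: in_txn=True, pending={}
Op 2: COMMIT: merged [] into committed; committed now {a=7, b=16, c=3}
Op 3: BEGIN: in_txn=True, pending={}
Op 4: ROLLBACK: discarded pending []; in_txn=False
Op 5: BEGIN: in_txn=True, pending={}
Op 6: UPDATE c=14 (pending; pending now {c=14})
Op 7: UPDATE d=7 (pending; pending now {c=14, d=7})
Op 8: UPDATE a=13 (pending; pending now {a=13, c=14, d=7})
Op 9: UPDATE b=23 (pending; pending now {a=13, b=23, c=14, d=7})
Op 10: UPDATE b=18 (pending; pending now {a=13, b=18, c=14, d=7})
Op 11: UPDATE c=26 (pending; pending now {a=13, b=18, c=26, d=7})
Final committed: {a=7, b=16, c=3}

Answer: 7 16 3 0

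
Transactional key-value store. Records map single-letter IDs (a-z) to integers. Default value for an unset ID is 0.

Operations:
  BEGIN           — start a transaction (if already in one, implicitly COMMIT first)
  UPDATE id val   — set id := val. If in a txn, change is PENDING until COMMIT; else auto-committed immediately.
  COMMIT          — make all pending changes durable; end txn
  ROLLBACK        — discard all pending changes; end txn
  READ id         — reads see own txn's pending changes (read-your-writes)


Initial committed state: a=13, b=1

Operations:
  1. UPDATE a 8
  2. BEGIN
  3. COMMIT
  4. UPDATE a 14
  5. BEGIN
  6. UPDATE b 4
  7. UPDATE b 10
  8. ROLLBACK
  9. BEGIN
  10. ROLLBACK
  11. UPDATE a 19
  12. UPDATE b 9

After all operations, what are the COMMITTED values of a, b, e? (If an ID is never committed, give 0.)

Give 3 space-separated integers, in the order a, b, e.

Answer: 19 9 0

Derivation:
Initial committed: {a=13, b=1}
Op 1: UPDATE a=8 (auto-commit; committed a=8)
Op 2: BEGIN: in_txn=True, pending={}
Op 3: COMMIT: merged [] into committed; committed now {a=8, b=1}
Op 4: UPDATE a=14 (auto-commit; committed a=14)
Op 5: BEGIN: in_txn=True, pending={}
Op 6: UPDATE b=4 (pending; pending now {b=4})
Op 7: UPDATE b=10 (pending; pending now {b=10})
Op 8: ROLLBACK: discarded pending ['b']; in_txn=False
Op 9: BEGIN: in_txn=True, pending={}
Op 10: ROLLBACK: discarded pending []; in_txn=False
Op 11: UPDATE a=19 (auto-commit; committed a=19)
Op 12: UPDATE b=9 (auto-commit; committed b=9)
Final committed: {a=19, b=9}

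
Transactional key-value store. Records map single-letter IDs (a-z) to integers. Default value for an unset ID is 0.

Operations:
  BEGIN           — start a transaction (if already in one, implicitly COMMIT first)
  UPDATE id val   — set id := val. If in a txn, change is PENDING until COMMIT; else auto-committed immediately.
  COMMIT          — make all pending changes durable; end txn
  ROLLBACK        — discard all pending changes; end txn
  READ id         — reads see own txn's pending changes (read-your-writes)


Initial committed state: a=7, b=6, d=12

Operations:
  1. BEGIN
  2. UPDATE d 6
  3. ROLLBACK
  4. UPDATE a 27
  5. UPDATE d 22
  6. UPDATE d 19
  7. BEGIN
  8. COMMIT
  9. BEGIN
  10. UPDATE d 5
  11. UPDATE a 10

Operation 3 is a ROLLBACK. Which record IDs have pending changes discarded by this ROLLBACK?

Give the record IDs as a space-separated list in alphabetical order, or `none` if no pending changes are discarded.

Initial committed: {a=7, b=6, d=12}
Op 1: BEGIN: in_txn=True, pending={}
Op 2: UPDATE d=6 (pending; pending now {d=6})
Op 3: ROLLBACK: discarded pending ['d']; in_txn=False
Op 4: UPDATE a=27 (auto-commit; committed a=27)
Op 5: UPDATE d=22 (auto-commit; committed d=22)
Op 6: UPDATE d=19 (auto-commit; committed d=19)
Op 7: BEGIN: in_txn=True, pending={}
Op 8: COMMIT: merged [] into committed; committed now {a=27, b=6, d=19}
Op 9: BEGIN: in_txn=True, pending={}
Op 10: UPDATE d=5 (pending; pending now {d=5})
Op 11: UPDATE a=10 (pending; pending now {a=10, d=5})
ROLLBACK at op 3 discards: ['d']

Answer: d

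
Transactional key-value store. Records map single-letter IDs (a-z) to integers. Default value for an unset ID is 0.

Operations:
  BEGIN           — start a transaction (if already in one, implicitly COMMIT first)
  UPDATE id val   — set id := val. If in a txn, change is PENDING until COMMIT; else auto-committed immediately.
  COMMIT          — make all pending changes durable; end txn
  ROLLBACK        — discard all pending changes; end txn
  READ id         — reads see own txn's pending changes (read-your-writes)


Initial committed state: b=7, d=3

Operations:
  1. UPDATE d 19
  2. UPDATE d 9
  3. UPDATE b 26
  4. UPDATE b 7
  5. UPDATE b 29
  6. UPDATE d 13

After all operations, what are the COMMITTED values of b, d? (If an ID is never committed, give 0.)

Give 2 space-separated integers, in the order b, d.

Initial committed: {b=7, d=3}
Op 1: UPDATE d=19 (auto-commit; committed d=19)
Op 2: UPDATE d=9 (auto-commit; committed d=9)
Op 3: UPDATE b=26 (auto-commit; committed b=26)
Op 4: UPDATE b=7 (auto-commit; committed b=7)
Op 5: UPDATE b=29 (auto-commit; committed b=29)
Op 6: UPDATE d=13 (auto-commit; committed d=13)
Final committed: {b=29, d=13}

Answer: 29 13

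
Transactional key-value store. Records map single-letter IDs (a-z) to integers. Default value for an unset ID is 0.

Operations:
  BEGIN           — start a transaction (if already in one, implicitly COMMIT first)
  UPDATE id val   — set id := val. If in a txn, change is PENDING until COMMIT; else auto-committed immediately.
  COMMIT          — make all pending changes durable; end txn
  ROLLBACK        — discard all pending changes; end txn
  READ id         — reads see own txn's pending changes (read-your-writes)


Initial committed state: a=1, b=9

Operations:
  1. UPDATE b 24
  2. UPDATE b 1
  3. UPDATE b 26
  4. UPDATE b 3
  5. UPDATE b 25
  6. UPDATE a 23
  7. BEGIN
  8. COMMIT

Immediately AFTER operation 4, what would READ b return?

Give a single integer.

Initial committed: {a=1, b=9}
Op 1: UPDATE b=24 (auto-commit; committed b=24)
Op 2: UPDATE b=1 (auto-commit; committed b=1)
Op 3: UPDATE b=26 (auto-commit; committed b=26)
Op 4: UPDATE b=3 (auto-commit; committed b=3)
After op 4: visible(b) = 3 (pending={}, committed={a=1, b=3})

Answer: 3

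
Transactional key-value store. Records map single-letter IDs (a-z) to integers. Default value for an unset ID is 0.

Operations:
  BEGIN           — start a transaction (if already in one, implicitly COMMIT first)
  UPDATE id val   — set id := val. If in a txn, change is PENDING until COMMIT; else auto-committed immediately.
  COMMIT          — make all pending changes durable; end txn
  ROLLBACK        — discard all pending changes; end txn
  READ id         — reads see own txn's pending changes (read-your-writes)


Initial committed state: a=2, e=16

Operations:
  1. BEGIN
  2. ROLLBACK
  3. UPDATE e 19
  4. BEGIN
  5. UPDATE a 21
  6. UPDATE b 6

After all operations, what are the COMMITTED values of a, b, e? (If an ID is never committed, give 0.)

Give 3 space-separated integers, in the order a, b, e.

Initial committed: {a=2, e=16}
Op 1: BEGIN: in_txn=True, pending={}
Op 2: ROLLBACK: discarded pending []; in_txn=False
Op 3: UPDATE e=19 (auto-commit; committed e=19)
Op 4: BEGIN: in_txn=True, pending={}
Op 5: UPDATE a=21 (pending; pending now {a=21})
Op 6: UPDATE b=6 (pending; pending now {a=21, b=6})
Final committed: {a=2, e=19}

Answer: 2 0 19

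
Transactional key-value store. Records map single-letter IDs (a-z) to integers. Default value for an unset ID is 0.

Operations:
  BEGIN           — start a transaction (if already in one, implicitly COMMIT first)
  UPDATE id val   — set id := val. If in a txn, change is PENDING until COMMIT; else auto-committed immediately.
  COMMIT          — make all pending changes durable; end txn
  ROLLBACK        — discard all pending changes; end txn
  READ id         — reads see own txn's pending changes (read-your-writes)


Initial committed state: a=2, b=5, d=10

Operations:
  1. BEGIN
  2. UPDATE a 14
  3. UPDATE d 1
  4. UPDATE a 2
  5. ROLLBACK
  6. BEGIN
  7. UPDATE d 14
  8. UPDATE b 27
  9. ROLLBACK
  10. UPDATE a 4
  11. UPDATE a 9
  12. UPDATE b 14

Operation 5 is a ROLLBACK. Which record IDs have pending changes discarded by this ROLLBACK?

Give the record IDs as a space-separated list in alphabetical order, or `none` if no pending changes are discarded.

Answer: a d

Derivation:
Initial committed: {a=2, b=5, d=10}
Op 1: BEGIN: in_txn=True, pending={}
Op 2: UPDATE a=14 (pending; pending now {a=14})
Op 3: UPDATE d=1 (pending; pending now {a=14, d=1})
Op 4: UPDATE a=2 (pending; pending now {a=2, d=1})
Op 5: ROLLBACK: discarded pending ['a', 'd']; in_txn=False
Op 6: BEGIN: in_txn=True, pending={}
Op 7: UPDATE d=14 (pending; pending now {d=14})
Op 8: UPDATE b=27 (pending; pending now {b=27, d=14})
Op 9: ROLLBACK: discarded pending ['b', 'd']; in_txn=False
Op 10: UPDATE a=4 (auto-commit; committed a=4)
Op 11: UPDATE a=9 (auto-commit; committed a=9)
Op 12: UPDATE b=14 (auto-commit; committed b=14)
ROLLBACK at op 5 discards: ['a', 'd']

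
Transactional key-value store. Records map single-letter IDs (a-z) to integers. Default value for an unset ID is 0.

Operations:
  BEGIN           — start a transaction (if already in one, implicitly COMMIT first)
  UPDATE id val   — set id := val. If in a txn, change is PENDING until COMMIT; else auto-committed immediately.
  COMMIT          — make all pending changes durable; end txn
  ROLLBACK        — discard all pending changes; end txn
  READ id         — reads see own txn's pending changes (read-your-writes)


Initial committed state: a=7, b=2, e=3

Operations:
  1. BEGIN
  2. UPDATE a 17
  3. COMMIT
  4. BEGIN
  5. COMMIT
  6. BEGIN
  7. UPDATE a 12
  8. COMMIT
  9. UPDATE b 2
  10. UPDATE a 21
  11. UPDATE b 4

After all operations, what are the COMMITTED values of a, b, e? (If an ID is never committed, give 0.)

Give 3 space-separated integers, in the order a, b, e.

Answer: 21 4 3

Derivation:
Initial committed: {a=7, b=2, e=3}
Op 1: BEGIN: in_txn=True, pending={}
Op 2: UPDATE a=17 (pending; pending now {a=17})
Op 3: COMMIT: merged ['a'] into committed; committed now {a=17, b=2, e=3}
Op 4: BEGIN: in_txn=True, pending={}
Op 5: COMMIT: merged [] into committed; committed now {a=17, b=2, e=3}
Op 6: BEGIN: in_txn=True, pending={}
Op 7: UPDATE a=12 (pending; pending now {a=12})
Op 8: COMMIT: merged ['a'] into committed; committed now {a=12, b=2, e=3}
Op 9: UPDATE b=2 (auto-commit; committed b=2)
Op 10: UPDATE a=21 (auto-commit; committed a=21)
Op 11: UPDATE b=4 (auto-commit; committed b=4)
Final committed: {a=21, b=4, e=3}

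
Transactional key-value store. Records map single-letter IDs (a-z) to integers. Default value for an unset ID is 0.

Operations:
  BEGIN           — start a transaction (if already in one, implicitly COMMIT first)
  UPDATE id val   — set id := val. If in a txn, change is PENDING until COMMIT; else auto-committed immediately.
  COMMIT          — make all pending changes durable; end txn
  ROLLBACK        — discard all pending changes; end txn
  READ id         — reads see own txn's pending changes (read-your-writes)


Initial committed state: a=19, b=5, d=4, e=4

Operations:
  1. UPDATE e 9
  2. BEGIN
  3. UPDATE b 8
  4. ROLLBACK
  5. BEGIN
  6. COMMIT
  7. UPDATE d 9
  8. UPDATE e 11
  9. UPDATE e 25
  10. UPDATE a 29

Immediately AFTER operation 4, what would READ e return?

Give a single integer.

Answer: 9

Derivation:
Initial committed: {a=19, b=5, d=4, e=4}
Op 1: UPDATE e=9 (auto-commit; committed e=9)
Op 2: BEGIN: in_txn=True, pending={}
Op 3: UPDATE b=8 (pending; pending now {b=8})
Op 4: ROLLBACK: discarded pending ['b']; in_txn=False
After op 4: visible(e) = 9 (pending={}, committed={a=19, b=5, d=4, e=9})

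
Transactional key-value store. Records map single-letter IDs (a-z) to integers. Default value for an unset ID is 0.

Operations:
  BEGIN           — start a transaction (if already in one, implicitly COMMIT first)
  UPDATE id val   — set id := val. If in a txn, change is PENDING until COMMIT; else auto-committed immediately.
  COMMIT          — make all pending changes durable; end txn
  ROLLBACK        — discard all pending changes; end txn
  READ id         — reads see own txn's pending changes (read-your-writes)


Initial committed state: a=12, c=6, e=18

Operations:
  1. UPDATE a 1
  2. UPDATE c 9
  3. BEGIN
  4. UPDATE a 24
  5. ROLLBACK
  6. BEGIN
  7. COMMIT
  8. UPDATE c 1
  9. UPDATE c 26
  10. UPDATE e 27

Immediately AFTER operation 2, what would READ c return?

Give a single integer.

Initial committed: {a=12, c=6, e=18}
Op 1: UPDATE a=1 (auto-commit; committed a=1)
Op 2: UPDATE c=9 (auto-commit; committed c=9)
After op 2: visible(c) = 9 (pending={}, committed={a=1, c=9, e=18})

Answer: 9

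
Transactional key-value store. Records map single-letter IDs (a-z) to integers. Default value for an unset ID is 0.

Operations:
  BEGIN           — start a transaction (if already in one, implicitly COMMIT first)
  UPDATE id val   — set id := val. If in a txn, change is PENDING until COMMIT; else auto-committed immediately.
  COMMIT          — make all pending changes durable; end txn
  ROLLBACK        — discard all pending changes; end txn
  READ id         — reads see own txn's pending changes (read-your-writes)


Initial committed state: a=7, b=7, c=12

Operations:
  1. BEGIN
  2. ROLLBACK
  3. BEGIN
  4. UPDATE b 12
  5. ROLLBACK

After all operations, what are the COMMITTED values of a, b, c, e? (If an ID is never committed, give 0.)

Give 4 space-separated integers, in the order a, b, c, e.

Initial committed: {a=7, b=7, c=12}
Op 1: BEGIN: in_txn=True, pending={}
Op 2: ROLLBACK: discarded pending []; in_txn=False
Op 3: BEGIN: in_txn=True, pending={}
Op 4: UPDATE b=12 (pending; pending now {b=12})
Op 5: ROLLBACK: discarded pending ['b']; in_txn=False
Final committed: {a=7, b=7, c=12}

Answer: 7 7 12 0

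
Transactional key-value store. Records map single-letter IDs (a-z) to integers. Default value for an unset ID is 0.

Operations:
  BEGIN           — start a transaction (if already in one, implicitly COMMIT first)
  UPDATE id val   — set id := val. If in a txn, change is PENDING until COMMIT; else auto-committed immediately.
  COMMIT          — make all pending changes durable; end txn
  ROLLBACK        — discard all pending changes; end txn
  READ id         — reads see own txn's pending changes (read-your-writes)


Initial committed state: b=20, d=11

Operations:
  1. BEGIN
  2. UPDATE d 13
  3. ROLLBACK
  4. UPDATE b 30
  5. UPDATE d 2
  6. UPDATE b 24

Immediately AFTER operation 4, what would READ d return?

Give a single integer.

Initial committed: {b=20, d=11}
Op 1: BEGIN: in_txn=True, pending={}
Op 2: UPDATE d=13 (pending; pending now {d=13})
Op 3: ROLLBACK: discarded pending ['d']; in_txn=False
Op 4: UPDATE b=30 (auto-commit; committed b=30)
After op 4: visible(d) = 11 (pending={}, committed={b=30, d=11})

Answer: 11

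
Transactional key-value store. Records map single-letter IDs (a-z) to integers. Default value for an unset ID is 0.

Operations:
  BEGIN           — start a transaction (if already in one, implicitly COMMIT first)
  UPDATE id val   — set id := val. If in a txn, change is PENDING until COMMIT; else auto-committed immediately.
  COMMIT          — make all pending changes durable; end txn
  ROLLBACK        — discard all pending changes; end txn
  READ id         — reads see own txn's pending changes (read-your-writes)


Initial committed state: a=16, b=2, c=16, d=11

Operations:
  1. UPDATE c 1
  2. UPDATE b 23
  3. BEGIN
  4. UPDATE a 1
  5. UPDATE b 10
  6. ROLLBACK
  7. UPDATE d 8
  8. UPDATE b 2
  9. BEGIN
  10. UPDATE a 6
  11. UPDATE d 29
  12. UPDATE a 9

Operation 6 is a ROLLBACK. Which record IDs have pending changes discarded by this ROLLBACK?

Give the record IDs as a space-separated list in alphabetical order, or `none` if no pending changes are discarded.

Initial committed: {a=16, b=2, c=16, d=11}
Op 1: UPDATE c=1 (auto-commit; committed c=1)
Op 2: UPDATE b=23 (auto-commit; committed b=23)
Op 3: BEGIN: in_txn=True, pending={}
Op 4: UPDATE a=1 (pending; pending now {a=1})
Op 5: UPDATE b=10 (pending; pending now {a=1, b=10})
Op 6: ROLLBACK: discarded pending ['a', 'b']; in_txn=False
Op 7: UPDATE d=8 (auto-commit; committed d=8)
Op 8: UPDATE b=2 (auto-commit; committed b=2)
Op 9: BEGIN: in_txn=True, pending={}
Op 10: UPDATE a=6 (pending; pending now {a=6})
Op 11: UPDATE d=29 (pending; pending now {a=6, d=29})
Op 12: UPDATE a=9 (pending; pending now {a=9, d=29})
ROLLBACK at op 6 discards: ['a', 'b']

Answer: a b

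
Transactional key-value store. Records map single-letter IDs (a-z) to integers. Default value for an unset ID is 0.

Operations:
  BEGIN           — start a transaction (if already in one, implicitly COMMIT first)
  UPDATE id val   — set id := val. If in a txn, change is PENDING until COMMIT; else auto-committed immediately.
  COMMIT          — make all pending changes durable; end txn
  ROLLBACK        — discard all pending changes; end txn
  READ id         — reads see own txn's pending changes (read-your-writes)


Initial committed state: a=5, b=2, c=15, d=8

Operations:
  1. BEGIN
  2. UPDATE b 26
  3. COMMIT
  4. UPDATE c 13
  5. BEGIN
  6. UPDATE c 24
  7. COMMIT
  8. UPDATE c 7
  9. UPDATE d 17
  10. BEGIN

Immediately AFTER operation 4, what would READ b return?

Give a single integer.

Initial committed: {a=5, b=2, c=15, d=8}
Op 1: BEGIN: in_txn=True, pending={}
Op 2: UPDATE b=26 (pending; pending now {b=26})
Op 3: COMMIT: merged ['b'] into committed; committed now {a=5, b=26, c=15, d=8}
Op 4: UPDATE c=13 (auto-commit; committed c=13)
After op 4: visible(b) = 26 (pending={}, committed={a=5, b=26, c=13, d=8})

Answer: 26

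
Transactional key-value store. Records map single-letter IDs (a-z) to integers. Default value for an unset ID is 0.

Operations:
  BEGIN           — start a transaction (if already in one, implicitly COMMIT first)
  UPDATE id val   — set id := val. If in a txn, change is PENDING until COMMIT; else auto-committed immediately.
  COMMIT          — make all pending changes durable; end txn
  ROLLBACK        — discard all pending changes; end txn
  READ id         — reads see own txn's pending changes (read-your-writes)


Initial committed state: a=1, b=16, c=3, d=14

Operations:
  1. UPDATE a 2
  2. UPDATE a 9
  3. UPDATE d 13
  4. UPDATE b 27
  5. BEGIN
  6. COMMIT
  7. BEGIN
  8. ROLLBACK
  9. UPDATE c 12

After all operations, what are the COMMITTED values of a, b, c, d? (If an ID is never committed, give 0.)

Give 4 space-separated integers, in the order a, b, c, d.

Initial committed: {a=1, b=16, c=3, d=14}
Op 1: UPDATE a=2 (auto-commit; committed a=2)
Op 2: UPDATE a=9 (auto-commit; committed a=9)
Op 3: UPDATE d=13 (auto-commit; committed d=13)
Op 4: UPDATE b=27 (auto-commit; committed b=27)
Op 5: BEGIN: in_txn=True, pending={}
Op 6: COMMIT: merged [] into committed; committed now {a=9, b=27, c=3, d=13}
Op 7: BEGIN: in_txn=True, pending={}
Op 8: ROLLBACK: discarded pending []; in_txn=False
Op 9: UPDATE c=12 (auto-commit; committed c=12)
Final committed: {a=9, b=27, c=12, d=13}

Answer: 9 27 12 13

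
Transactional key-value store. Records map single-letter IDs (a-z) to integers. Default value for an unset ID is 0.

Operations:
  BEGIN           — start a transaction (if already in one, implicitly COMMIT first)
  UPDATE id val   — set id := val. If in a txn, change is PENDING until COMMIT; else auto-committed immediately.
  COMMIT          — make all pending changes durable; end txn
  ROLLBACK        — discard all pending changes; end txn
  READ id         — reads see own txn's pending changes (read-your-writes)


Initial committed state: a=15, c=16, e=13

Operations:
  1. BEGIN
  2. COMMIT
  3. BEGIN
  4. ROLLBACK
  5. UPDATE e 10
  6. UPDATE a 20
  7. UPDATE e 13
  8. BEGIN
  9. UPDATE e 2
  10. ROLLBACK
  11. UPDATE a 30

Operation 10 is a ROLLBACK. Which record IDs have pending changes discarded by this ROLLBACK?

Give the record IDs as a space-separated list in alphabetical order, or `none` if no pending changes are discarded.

Answer: e

Derivation:
Initial committed: {a=15, c=16, e=13}
Op 1: BEGIN: in_txn=True, pending={}
Op 2: COMMIT: merged [] into committed; committed now {a=15, c=16, e=13}
Op 3: BEGIN: in_txn=True, pending={}
Op 4: ROLLBACK: discarded pending []; in_txn=False
Op 5: UPDATE e=10 (auto-commit; committed e=10)
Op 6: UPDATE a=20 (auto-commit; committed a=20)
Op 7: UPDATE e=13 (auto-commit; committed e=13)
Op 8: BEGIN: in_txn=True, pending={}
Op 9: UPDATE e=2 (pending; pending now {e=2})
Op 10: ROLLBACK: discarded pending ['e']; in_txn=False
Op 11: UPDATE a=30 (auto-commit; committed a=30)
ROLLBACK at op 10 discards: ['e']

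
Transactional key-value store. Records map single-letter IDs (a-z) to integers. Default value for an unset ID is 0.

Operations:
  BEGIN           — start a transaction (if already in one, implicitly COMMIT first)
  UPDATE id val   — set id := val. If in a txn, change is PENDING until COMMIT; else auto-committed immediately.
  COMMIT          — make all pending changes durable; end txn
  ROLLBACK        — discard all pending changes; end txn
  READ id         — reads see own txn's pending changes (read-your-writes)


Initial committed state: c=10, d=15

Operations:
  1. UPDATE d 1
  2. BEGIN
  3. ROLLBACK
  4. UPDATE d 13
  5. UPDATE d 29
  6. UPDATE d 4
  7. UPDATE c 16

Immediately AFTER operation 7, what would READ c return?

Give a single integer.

Answer: 16

Derivation:
Initial committed: {c=10, d=15}
Op 1: UPDATE d=1 (auto-commit; committed d=1)
Op 2: BEGIN: in_txn=True, pending={}
Op 3: ROLLBACK: discarded pending []; in_txn=False
Op 4: UPDATE d=13 (auto-commit; committed d=13)
Op 5: UPDATE d=29 (auto-commit; committed d=29)
Op 6: UPDATE d=4 (auto-commit; committed d=4)
Op 7: UPDATE c=16 (auto-commit; committed c=16)
After op 7: visible(c) = 16 (pending={}, committed={c=16, d=4})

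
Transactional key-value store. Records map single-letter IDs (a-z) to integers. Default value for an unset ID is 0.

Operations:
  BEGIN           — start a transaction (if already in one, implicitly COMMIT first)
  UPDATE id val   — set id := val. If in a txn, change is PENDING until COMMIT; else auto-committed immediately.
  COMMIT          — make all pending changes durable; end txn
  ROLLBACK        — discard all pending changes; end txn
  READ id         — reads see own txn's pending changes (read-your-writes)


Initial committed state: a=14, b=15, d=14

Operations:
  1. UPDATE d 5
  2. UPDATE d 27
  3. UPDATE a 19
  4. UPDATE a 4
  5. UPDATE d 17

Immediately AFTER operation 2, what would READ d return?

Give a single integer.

Initial committed: {a=14, b=15, d=14}
Op 1: UPDATE d=5 (auto-commit; committed d=5)
Op 2: UPDATE d=27 (auto-commit; committed d=27)
After op 2: visible(d) = 27 (pending={}, committed={a=14, b=15, d=27})

Answer: 27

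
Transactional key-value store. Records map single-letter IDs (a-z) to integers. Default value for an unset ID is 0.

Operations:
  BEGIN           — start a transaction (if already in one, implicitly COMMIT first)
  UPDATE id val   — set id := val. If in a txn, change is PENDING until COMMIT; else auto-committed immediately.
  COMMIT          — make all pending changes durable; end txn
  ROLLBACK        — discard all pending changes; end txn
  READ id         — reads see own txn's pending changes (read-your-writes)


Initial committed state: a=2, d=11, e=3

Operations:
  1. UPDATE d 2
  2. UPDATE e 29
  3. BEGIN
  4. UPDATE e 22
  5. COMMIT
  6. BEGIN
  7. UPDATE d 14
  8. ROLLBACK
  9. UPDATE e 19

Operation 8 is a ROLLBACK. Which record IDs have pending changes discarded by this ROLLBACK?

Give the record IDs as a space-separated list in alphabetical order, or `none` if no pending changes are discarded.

Answer: d

Derivation:
Initial committed: {a=2, d=11, e=3}
Op 1: UPDATE d=2 (auto-commit; committed d=2)
Op 2: UPDATE e=29 (auto-commit; committed e=29)
Op 3: BEGIN: in_txn=True, pending={}
Op 4: UPDATE e=22 (pending; pending now {e=22})
Op 5: COMMIT: merged ['e'] into committed; committed now {a=2, d=2, e=22}
Op 6: BEGIN: in_txn=True, pending={}
Op 7: UPDATE d=14 (pending; pending now {d=14})
Op 8: ROLLBACK: discarded pending ['d']; in_txn=False
Op 9: UPDATE e=19 (auto-commit; committed e=19)
ROLLBACK at op 8 discards: ['d']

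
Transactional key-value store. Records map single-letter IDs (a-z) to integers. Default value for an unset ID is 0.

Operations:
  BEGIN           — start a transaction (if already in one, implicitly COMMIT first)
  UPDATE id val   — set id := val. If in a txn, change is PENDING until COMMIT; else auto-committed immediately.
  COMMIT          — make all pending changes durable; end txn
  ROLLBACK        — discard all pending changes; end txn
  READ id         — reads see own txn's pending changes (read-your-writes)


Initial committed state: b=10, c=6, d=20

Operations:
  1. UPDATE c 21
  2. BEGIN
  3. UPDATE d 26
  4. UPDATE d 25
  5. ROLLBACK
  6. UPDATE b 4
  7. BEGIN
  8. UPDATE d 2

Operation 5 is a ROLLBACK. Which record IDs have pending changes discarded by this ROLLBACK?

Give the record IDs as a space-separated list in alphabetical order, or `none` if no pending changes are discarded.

Initial committed: {b=10, c=6, d=20}
Op 1: UPDATE c=21 (auto-commit; committed c=21)
Op 2: BEGIN: in_txn=True, pending={}
Op 3: UPDATE d=26 (pending; pending now {d=26})
Op 4: UPDATE d=25 (pending; pending now {d=25})
Op 5: ROLLBACK: discarded pending ['d']; in_txn=False
Op 6: UPDATE b=4 (auto-commit; committed b=4)
Op 7: BEGIN: in_txn=True, pending={}
Op 8: UPDATE d=2 (pending; pending now {d=2})
ROLLBACK at op 5 discards: ['d']

Answer: d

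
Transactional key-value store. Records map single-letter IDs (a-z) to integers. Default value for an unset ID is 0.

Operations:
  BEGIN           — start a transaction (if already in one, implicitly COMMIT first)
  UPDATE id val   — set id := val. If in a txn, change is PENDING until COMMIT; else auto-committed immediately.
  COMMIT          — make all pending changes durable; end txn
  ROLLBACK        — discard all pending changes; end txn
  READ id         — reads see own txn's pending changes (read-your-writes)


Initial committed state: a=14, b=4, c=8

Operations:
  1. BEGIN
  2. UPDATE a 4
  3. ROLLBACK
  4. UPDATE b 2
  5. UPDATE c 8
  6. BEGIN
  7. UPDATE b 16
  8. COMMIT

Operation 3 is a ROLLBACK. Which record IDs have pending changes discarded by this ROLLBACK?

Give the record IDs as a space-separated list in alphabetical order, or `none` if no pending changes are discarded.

Answer: a

Derivation:
Initial committed: {a=14, b=4, c=8}
Op 1: BEGIN: in_txn=True, pending={}
Op 2: UPDATE a=4 (pending; pending now {a=4})
Op 3: ROLLBACK: discarded pending ['a']; in_txn=False
Op 4: UPDATE b=2 (auto-commit; committed b=2)
Op 5: UPDATE c=8 (auto-commit; committed c=8)
Op 6: BEGIN: in_txn=True, pending={}
Op 7: UPDATE b=16 (pending; pending now {b=16})
Op 8: COMMIT: merged ['b'] into committed; committed now {a=14, b=16, c=8}
ROLLBACK at op 3 discards: ['a']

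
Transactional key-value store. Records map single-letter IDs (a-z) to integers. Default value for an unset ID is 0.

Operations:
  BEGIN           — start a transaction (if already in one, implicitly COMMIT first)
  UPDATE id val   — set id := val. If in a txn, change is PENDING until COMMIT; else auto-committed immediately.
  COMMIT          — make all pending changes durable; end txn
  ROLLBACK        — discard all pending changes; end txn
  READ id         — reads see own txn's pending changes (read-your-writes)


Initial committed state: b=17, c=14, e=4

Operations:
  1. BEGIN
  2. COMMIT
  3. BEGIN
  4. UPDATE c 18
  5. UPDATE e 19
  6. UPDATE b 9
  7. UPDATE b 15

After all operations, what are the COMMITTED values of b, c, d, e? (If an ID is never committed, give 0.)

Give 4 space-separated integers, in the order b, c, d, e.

Initial committed: {b=17, c=14, e=4}
Op 1: BEGIN: in_txn=True, pending={}
Op 2: COMMIT: merged [] into committed; committed now {b=17, c=14, e=4}
Op 3: BEGIN: in_txn=True, pending={}
Op 4: UPDATE c=18 (pending; pending now {c=18})
Op 5: UPDATE e=19 (pending; pending now {c=18, e=19})
Op 6: UPDATE b=9 (pending; pending now {b=9, c=18, e=19})
Op 7: UPDATE b=15 (pending; pending now {b=15, c=18, e=19})
Final committed: {b=17, c=14, e=4}

Answer: 17 14 0 4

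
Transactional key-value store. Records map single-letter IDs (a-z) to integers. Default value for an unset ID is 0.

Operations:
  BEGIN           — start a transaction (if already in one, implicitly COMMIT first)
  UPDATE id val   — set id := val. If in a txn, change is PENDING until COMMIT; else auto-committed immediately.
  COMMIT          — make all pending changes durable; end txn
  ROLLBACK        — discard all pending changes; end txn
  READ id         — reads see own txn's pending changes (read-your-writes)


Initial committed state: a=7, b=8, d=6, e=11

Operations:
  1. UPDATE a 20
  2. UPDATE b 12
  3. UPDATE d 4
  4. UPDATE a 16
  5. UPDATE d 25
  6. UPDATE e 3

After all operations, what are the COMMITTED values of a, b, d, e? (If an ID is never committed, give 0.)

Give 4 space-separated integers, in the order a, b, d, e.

Initial committed: {a=7, b=8, d=6, e=11}
Op 1: UPDATE a=20 (auto-commit; committed a=20)
Op 2: UPDATE b=12 (auto-commit; committed b=12)
Op 3: UPDATE d=4 (auto-commit; committed d=4)
Op 4: UPDATE a=16 (auto-commit; committed a=16)
Op 5: UPDATE d=25 (auto-commit; committed d=25)
Op 6: UPDATE e=3 (auto-commit; committed e=3)
Final committed: {a=16, b=12, d=25, e=3}

Answer: 16 12 25 3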